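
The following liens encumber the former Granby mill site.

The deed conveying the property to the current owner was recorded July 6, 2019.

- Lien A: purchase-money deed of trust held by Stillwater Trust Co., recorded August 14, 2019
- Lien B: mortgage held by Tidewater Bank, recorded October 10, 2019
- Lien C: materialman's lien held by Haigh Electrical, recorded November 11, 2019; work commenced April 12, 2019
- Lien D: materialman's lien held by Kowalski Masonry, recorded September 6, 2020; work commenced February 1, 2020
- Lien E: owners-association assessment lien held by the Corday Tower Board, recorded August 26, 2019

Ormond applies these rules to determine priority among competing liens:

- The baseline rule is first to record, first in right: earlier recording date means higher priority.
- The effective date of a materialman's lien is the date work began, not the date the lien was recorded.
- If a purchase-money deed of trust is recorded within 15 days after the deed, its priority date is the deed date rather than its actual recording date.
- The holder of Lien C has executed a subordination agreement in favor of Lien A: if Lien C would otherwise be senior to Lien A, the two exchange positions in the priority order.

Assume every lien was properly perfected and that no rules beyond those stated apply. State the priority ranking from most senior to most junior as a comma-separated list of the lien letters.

A, C, E, B, D

Effective dates after the stated exceptions: A was recorded 39 days after the deed, outside the 15-day window, so it keeps its recording date; C's effective date is April 12, 2019, when work began; D relates back to February 1, 2020 (work commenced).
By effective date, earliest first: C (April 12, 2019), A (August 14, 2019), E (August 26, 2019), B (October 10, 2019), D (February 1, 2020).
C is senior to A before the subordination, so the two trade places.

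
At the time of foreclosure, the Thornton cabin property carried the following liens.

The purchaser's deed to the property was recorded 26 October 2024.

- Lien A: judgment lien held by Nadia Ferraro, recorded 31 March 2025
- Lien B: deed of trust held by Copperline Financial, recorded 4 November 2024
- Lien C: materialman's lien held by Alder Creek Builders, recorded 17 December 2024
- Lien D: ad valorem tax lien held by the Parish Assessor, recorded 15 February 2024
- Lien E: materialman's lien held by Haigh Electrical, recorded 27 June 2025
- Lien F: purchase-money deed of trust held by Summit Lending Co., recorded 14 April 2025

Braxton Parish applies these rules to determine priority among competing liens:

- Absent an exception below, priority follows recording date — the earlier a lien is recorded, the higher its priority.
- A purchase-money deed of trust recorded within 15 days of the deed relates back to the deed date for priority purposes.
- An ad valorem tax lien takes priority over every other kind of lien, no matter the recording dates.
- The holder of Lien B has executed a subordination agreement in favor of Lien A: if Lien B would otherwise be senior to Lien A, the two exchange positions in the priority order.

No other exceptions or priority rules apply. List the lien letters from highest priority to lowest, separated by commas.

Adjusting effective dates: F missed the 15-day window (170 days after the deed), so its recording date stands.
As an ad valorem tax lien, D is senior to every other lien.
The other liens, earliest effective date first: B (4 November 2024), C (17 December 2024), A (31 March 2025), F (14 April 2025), E (27 June 2025).
B would otherwise be senior to A, so under the subordination agreement B and A exchange positions.

D, A, C, B, F, E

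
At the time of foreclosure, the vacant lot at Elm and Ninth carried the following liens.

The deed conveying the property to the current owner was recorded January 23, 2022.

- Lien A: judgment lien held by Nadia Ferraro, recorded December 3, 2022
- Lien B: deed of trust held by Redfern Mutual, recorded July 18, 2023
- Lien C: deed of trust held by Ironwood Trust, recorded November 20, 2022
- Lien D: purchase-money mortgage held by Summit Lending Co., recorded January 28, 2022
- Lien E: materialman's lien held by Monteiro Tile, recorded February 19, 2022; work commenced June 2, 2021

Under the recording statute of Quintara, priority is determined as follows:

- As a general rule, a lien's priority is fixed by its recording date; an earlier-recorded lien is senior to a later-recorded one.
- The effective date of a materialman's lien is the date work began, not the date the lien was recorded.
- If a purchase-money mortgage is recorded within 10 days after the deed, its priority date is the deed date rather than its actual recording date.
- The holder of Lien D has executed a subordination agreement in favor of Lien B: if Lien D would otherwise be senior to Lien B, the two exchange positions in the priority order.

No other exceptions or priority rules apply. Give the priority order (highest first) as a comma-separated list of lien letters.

Effective dates: D's effective date is the deed date, January 23, 2022; E relates back to June 2, 2021 (work commenced).
Sorted by effective date: E (June 2, 2021), D (January 23, 2022), C (November 20, 2022), A (December 3, 2022), B (July 18, 2023).
Because D would otherwise rank above B, the subordination swaps them.

E, B, C, A, D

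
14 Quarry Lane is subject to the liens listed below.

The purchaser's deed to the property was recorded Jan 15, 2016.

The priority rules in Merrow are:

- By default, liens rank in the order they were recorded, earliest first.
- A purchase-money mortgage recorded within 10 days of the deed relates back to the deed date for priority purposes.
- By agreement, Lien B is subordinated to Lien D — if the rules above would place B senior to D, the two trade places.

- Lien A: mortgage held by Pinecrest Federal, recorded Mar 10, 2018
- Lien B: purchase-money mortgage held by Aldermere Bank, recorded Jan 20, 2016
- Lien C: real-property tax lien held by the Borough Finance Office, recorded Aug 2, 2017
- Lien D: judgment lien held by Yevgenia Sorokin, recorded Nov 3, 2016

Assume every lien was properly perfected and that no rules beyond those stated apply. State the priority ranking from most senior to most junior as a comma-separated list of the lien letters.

Adjusting effective dates: B's effective date is the deed date, Jan 15, 2016.
By effective date: B (Jan 15, 2016), D (Nov 3, 2016), C (Aug 2, 2017), A (Mar 10, 2018).
The subordination applies — B was senior to D — so B and D swap.

D, B, C, A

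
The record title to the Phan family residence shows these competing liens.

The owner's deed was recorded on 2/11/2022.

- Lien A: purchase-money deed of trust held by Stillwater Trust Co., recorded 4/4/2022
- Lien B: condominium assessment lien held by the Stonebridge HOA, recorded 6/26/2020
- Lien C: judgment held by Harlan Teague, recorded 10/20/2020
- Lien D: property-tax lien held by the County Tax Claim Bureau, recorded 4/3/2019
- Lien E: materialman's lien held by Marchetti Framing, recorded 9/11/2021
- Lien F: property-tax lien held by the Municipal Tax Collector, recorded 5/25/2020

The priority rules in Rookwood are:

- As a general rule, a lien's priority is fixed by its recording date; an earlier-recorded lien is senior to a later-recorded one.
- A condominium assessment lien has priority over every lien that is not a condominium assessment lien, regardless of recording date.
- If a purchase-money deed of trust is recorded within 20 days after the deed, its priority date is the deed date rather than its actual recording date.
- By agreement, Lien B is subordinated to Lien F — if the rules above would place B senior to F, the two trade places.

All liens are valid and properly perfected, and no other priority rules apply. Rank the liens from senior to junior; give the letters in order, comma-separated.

Effective dates after the stated exceptions: A was recorded 52 days after the deed, outside the 20-day window, so it keeps its recording date.
B is a condominium assessment lien and takes priority over every other lien.
Ordering the rest by effective date: D (4/3/2019), F (5/25/2020), C (10/20/2020), E (9/11/2021), A (4/4/2022).
Because B would otherwise rank above F, the subordination swaps them.

F, D, B, C, E, A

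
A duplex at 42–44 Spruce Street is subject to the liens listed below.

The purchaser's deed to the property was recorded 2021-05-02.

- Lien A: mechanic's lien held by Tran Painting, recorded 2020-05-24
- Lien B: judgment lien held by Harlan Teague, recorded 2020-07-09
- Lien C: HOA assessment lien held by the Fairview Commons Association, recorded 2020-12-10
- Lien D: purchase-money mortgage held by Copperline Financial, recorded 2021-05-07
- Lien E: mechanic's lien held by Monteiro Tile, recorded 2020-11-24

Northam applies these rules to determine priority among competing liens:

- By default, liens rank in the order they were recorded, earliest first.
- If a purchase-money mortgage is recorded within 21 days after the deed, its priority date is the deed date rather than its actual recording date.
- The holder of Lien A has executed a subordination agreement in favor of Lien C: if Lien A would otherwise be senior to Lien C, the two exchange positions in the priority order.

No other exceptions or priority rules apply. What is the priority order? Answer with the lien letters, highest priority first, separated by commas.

C, B, E, A, D

Adjusting effective dates: D's effective date is the deed date, 2021-05-02.
Sorted by effective date: A (2020-05-24), B (2020-07-09), E (2020-11-24), C (2020-12-10), D (2021-05-02).
A would otherwise be senior to C, so under the subordination agreement A and C exchange positions.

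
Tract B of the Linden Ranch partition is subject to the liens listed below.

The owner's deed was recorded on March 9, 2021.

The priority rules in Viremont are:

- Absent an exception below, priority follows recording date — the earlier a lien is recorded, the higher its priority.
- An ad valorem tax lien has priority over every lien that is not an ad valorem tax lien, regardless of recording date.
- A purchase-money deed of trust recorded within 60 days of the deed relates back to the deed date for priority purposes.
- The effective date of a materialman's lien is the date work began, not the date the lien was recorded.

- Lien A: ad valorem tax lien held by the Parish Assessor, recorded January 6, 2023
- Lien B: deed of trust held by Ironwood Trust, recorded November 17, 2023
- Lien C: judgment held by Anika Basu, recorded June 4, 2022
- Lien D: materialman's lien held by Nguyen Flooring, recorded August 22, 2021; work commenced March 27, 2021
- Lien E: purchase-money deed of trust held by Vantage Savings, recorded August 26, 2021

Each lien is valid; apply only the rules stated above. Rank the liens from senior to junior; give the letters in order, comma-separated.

Effective dates: D is treated as recorded March 27, 2021, the work-commencement date; E was recorded 170 days after the deed, outside the 60-day window, so it keeps its recording date.
As an ad valorem tax lien, A is senior to every other lien.
Ordering the rest by effective date: D (March 27, 2021), E (August 26, 2021), C (June 4, 2022), B (November 17, 2023).

A, D, E, C, B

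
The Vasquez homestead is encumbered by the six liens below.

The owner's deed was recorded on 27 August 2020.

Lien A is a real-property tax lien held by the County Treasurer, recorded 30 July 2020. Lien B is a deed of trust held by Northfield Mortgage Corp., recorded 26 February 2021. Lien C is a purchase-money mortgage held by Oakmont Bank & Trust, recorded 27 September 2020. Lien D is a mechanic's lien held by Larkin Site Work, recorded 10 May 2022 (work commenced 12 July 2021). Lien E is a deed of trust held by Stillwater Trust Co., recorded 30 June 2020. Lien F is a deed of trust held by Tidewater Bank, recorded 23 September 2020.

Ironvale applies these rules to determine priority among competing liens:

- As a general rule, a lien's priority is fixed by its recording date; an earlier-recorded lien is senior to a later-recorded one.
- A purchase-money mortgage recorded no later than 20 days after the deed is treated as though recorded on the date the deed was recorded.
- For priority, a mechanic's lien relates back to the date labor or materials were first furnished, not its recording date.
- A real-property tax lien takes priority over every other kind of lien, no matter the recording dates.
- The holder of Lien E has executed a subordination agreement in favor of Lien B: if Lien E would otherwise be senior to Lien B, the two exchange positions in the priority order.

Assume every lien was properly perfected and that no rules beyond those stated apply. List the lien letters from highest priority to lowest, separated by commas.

Adjusting effective dates: C missed the 20-day window (31 days after the deed), so its recording date stands; D relates back to 12 July 2021 (work commenced).
A, as a real-property tax lien, has superpriority and ranks first.
Among the remaining liens, by effective date: E (30 June 2020), F (23 September 2020), C (27 September 2020), B (26 February 2021), D (12 July 2021).
E would otherwise be senior to B, so under the subordination agreement E and B exchange positions.

A, B, F, C, E, D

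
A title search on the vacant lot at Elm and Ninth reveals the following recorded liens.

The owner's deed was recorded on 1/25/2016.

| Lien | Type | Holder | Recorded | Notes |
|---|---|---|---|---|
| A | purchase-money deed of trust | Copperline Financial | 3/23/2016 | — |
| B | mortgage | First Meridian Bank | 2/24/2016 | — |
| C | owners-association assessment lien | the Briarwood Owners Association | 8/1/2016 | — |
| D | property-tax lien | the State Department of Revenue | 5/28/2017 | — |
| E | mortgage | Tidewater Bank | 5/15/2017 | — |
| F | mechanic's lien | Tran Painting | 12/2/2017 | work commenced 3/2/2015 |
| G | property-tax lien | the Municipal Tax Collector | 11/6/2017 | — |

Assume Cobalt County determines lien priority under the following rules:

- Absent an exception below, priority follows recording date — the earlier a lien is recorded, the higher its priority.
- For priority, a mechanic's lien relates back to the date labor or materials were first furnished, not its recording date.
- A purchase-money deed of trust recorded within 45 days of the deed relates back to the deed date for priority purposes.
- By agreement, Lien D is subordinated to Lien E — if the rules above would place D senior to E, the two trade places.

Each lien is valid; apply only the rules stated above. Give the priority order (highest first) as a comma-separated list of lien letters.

Adjusting effective dates: A was recorded 58 days after the deed, outside the 45-day window, so it keeps its recording date; F is treated as recorded 3/2/2015, the work-commencement date.
Ordering by effective date: F (3/2/2015), B (2/24/2016), A (3/23/2016), C (8/1/2016), E (5/15/2017), D (5/28/2017), G (11/6/2017).
Since D is not senior to E, the subordination leaves the order unchanged.

F, B, A, C, E, D, G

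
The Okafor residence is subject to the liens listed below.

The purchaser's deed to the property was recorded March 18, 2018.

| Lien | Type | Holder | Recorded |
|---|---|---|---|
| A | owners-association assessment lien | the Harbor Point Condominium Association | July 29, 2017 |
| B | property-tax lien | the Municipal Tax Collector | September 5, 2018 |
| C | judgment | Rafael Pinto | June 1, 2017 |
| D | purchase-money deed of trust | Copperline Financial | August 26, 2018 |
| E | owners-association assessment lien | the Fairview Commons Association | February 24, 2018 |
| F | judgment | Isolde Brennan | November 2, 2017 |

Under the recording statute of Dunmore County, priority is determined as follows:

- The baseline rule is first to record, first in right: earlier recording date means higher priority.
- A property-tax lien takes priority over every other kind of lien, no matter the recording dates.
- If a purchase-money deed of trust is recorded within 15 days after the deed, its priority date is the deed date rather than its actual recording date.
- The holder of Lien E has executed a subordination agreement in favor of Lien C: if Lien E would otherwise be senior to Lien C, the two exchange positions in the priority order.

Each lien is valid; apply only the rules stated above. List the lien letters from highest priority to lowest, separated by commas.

B, C, A, F, E, D

Effective dates after the stated exceptions: D was recorded 161 days after the deed, outside the 15-day window, so it keeps its recording date.
B is a property-tax lien, so it outranks all other liens regardless of date.
Among the remaining liens, by effective date: C (June 1, 2017), A (July 29, 2017), F (November 2, 2017), E (February 24, 2018), D (August 26, 2018).
E is already junior to C, so the subordination agreement changes nothing.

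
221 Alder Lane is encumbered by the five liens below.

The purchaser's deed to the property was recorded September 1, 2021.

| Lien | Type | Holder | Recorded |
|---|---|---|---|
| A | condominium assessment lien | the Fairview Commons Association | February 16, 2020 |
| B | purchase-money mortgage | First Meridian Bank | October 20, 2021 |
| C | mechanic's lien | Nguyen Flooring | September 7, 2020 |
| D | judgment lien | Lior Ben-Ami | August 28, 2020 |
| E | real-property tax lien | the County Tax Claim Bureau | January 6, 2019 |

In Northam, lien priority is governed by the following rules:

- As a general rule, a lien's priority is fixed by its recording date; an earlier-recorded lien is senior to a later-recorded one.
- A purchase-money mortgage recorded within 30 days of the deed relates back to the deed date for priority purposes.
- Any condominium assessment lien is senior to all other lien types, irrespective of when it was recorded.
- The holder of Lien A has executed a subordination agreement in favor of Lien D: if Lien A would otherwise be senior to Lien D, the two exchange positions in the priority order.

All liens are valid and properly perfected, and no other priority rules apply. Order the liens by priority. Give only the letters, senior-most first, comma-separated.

D, E, A, C, B

Effective dates after the stated exceptions: B was recorded 49 days after the deed, outside the 30-day window, so it keeps its recording date.
As a condominium assessment lien, A is senior to every other lien.
Among the remaining liens, by effective date: E (January 6, 2019), D (August 28, 2020), C (September 7, 2020), B (October 20, 2021).
The subordination applies — A was senior to D — so A and D swap.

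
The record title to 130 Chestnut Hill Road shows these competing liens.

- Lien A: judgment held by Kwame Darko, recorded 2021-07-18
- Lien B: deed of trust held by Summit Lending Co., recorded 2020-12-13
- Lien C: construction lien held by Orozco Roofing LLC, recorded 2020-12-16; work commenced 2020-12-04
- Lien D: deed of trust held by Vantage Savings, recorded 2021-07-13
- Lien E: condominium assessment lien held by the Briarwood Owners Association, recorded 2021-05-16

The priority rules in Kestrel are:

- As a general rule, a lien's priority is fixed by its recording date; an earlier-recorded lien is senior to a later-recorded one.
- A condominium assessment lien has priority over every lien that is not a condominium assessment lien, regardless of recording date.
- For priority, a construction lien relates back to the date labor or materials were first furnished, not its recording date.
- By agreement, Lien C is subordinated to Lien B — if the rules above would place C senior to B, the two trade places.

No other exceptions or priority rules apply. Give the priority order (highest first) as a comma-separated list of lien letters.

First, effective dates: C relates back to 2020-12-04 (work commenced).
As a condominium assessment lien, E is senior to every other lien.
The other liens, earliest effective date first: C (2020-12-04), B (2020-12-13), D (2021-07-13), A (2021-07-18).
C is senior to B before the subordination, so the two trade places.

E, B, C, D, A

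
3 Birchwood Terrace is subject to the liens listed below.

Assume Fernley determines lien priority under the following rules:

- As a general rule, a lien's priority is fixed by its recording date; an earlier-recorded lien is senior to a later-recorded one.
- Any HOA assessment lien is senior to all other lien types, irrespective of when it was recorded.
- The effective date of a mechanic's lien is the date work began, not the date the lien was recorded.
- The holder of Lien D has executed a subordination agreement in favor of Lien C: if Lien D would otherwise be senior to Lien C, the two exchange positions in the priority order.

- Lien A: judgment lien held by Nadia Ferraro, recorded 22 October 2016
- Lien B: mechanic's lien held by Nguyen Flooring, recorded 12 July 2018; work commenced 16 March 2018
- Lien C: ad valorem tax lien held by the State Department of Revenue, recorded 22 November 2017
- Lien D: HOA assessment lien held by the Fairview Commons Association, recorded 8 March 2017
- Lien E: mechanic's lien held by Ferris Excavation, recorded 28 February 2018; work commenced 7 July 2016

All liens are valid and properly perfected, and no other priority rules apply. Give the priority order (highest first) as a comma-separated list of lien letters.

Effective dates after the stated exceptions: B relates back to 16 March 2018 (work commenced); E relates back to 7 July 2016 (work commenced).
D is an HOA assessment lien and takes priority over every other lien.
Remaining liens by effective date: E (7 July 2016), A (22 October 2016), C (22 November 2017), B (16 March 2018).
D would otherwise be senior to C, so under the subordination agreement D and C exchange positions.

C, E, A, D, B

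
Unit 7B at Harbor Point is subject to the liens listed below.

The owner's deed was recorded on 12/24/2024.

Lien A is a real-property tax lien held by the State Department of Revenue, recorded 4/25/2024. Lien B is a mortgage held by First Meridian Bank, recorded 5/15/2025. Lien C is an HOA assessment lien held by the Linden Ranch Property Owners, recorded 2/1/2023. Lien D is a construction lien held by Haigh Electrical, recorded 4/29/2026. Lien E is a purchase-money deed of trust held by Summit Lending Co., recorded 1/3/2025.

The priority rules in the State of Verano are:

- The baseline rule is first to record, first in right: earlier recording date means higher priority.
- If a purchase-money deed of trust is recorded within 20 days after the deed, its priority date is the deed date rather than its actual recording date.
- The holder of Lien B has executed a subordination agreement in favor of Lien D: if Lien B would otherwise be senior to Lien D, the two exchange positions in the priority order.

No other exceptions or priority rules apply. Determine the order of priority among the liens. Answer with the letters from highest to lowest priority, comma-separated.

First, effective dates: E relates back to the deed date 12/24/2024.
Sorted by effective date: C (2/1/2023), A (4/25/2024), E (12/24/2024), B (5/15/2025), D (4/29/2026).
Because B would otherwise rank above D, the subordination swaps them.

C, A, E, D, B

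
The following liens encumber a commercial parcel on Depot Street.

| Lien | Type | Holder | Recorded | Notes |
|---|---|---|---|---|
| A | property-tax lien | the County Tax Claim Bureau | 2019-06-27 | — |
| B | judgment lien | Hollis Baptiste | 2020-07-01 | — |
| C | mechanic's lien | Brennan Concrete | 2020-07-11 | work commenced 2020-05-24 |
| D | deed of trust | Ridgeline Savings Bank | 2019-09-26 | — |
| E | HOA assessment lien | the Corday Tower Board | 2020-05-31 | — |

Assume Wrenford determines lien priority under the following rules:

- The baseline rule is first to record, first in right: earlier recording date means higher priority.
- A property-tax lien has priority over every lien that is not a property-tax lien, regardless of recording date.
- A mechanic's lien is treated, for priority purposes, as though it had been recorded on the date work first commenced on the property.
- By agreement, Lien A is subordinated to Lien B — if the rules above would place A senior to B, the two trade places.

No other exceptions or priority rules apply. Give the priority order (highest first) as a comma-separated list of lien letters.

Adjusting effective dates: C relates back to 2020-05-24 (work commenced).
A is a property-tax lien, so it outranks all other liens regardless of date.
Remaining liens by effective date: D (2019-09-26), C (2020-05-24), E (2020-05-31), B (2020-07-01).
A would otherwise be senior to B, so under the subordination agreement A and B exchange positions.

B, D, C, E, A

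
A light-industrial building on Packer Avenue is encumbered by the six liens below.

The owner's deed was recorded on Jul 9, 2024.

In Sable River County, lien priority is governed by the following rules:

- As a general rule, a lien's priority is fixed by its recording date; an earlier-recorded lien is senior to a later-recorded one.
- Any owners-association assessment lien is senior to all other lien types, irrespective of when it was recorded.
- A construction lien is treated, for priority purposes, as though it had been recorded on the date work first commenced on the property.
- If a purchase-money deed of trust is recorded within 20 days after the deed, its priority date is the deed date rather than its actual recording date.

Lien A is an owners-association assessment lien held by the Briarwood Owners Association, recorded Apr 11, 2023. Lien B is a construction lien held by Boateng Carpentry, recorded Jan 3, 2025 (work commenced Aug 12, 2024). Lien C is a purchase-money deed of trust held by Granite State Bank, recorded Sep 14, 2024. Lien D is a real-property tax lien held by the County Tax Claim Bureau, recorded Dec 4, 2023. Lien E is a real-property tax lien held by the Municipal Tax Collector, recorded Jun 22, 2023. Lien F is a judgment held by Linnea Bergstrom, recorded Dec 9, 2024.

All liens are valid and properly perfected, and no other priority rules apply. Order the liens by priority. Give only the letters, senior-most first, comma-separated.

First, effective dates: B is treated as recorded Aug 12, 2024, the work-commencement date; C was recorded 67 days after the deed — beyond 20 days — so no relation-back applies.
As an owners-association assessment lien, A is senior to every other lien.
Ordering the rest by effective date: E (Jun 22, 2023), D (Dec 4, 2023), B (Aug 12, 2024), C (Sep 14, 2024), F (Dec 9, 2024).

A, E, D, B, C, F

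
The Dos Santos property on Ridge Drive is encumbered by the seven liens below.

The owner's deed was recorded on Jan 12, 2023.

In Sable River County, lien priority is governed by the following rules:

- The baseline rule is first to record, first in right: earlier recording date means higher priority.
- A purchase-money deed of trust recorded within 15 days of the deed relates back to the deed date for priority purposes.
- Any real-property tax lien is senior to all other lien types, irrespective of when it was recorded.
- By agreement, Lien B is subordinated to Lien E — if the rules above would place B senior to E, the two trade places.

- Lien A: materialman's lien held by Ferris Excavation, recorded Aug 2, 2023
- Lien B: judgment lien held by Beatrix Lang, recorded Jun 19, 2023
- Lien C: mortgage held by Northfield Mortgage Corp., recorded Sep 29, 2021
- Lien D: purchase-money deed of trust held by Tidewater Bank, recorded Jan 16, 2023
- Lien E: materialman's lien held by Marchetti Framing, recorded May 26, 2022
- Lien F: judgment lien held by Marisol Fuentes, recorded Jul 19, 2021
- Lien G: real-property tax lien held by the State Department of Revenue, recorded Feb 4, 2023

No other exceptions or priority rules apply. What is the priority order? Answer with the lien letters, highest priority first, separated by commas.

Effective dates: D relates back to the deed date Jan 12, 2023.
G, as a real-property tax lien, has superpriority and ranks first.
Among the remaining liens, by effective date: F (Jul 19, 2021), C (Sep 29, 2021), E (May 26, 2022), D (Jan 12, 2023), B (Jun 19, 2023), A (Aug 2, 2023).
B already ranks below E; the subordination has no effect.

G, F, C, E, D, B, A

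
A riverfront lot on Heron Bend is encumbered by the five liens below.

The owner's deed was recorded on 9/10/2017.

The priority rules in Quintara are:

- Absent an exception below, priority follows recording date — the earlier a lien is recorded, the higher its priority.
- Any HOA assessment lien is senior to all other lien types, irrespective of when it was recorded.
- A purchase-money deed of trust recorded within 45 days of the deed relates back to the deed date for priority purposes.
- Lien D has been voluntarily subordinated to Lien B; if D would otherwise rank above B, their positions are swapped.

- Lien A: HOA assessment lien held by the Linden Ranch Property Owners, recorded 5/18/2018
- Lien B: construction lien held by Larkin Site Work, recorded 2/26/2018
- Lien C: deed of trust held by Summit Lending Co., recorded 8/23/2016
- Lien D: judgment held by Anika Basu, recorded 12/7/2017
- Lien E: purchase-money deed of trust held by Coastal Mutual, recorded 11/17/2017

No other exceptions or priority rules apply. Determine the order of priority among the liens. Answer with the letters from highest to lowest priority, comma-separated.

Effective dates: E was recorded 68 days after the deed — beyond 45 days — so no relation-back applies.
A is an HOA assessment lien and takes priority over every other lien.
Ordering the rest by effective date: C (8/23/2016), E (11/17/2017), D (12/7/2017), B (2/26/2018).
The subordination applies — D was senior to B — so D and B swap.

A, C, E, B, D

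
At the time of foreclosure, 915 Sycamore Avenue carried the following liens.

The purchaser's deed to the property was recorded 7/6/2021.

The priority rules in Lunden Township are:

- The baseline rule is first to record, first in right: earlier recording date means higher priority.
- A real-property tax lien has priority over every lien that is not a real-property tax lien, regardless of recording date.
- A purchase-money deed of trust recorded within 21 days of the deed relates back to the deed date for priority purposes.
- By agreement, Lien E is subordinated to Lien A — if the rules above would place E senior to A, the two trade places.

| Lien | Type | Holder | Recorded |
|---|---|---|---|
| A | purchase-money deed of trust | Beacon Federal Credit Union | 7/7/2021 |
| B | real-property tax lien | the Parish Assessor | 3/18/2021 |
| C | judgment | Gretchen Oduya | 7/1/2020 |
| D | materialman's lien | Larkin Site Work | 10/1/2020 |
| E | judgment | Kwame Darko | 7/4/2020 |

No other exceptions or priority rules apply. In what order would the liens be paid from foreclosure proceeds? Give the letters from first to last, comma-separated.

B, C, A, D, E

Adjusting effective dates: A was recorded within the 21-day window, so its effective date is the deed date 7/6/2021.
B is a real-property tax lien and takes priority over every other lien.
Ordering the rest by effective date: C (7/1/2020), E (7/4/2020), D (10/1/2020), A (7/6/2021).
E is senior to A before the subordination, so the two trade places.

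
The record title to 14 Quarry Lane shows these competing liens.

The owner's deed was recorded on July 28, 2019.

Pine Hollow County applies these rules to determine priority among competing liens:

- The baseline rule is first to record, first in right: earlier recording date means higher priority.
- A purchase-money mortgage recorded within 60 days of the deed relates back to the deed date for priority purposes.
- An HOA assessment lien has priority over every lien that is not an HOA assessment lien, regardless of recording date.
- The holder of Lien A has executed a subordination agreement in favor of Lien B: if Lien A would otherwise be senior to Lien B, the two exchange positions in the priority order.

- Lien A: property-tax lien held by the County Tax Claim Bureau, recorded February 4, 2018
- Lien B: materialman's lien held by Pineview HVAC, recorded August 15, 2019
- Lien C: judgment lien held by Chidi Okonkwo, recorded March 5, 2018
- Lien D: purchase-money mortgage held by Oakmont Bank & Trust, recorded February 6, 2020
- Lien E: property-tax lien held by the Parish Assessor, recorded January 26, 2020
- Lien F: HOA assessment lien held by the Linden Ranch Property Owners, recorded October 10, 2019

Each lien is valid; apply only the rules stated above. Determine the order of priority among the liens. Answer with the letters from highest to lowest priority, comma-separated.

Adjusting effective dates: D was recorded 193 days after the deed — beyond 60 days — so no relation-back applies.
As an HOA assessment lien, F is senior to every other lien.
The other liens, earliest effective date first: A (February 4, 2018), C (March 5, 2018), B (August 15, 2019), E (January 26, 2020), D (February 6, 2020).
The subordination applies — A was senior to B — so A and B swap.

F, B, C, A, E, D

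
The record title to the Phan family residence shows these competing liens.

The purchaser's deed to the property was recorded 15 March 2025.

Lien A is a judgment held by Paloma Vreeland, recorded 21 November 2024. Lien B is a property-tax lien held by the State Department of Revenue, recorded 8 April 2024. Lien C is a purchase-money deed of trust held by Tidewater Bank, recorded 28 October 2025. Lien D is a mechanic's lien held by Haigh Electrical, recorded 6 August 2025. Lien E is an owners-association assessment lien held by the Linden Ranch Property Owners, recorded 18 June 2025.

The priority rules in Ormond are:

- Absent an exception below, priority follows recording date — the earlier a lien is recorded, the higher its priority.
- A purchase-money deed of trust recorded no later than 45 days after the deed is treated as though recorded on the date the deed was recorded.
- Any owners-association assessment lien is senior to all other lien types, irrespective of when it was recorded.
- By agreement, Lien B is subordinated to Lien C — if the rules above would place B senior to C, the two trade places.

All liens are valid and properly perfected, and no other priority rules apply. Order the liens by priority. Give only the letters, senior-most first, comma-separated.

E, C, A, D, B

Effective dates after the stated exceptions: C was recorded 227 days after the deed — beyond 45 days — so no relation-back applies.
E, as an owners-association assessment lien, has superpriority and ranks first.
Among the remaining liens, by effective date: B (8 April 2024), A (21 November 2024), D (6 August 2025), C (28 October 2025).
The subordination applies — B was senior to C — so B and C swap.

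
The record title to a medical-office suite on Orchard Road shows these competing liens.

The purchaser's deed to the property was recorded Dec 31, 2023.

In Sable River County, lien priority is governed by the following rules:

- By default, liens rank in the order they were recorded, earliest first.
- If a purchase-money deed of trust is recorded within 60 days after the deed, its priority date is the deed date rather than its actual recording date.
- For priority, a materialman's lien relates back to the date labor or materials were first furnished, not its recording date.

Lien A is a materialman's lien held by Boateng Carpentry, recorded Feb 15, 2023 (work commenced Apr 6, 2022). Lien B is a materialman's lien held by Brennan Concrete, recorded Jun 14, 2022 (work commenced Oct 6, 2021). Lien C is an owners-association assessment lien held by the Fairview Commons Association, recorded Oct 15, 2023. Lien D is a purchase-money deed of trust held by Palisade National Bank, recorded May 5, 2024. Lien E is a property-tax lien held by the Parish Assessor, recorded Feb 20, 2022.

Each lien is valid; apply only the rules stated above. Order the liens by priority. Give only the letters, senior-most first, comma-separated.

First, effective dates: A's effective date is Apr 6, 2022, when work began; B relates back to Oct 6, 2021 (work commenced); D missed the 60-day window (126 days after the deed), so its recording date stands.
By effective date, earliest first: B (Oct 6, 2021), E (Feb 20, 2022), A (Apr 6, 2022), C (Oct 15, 2023), D (May 5, 2024).

B, E, A, C, D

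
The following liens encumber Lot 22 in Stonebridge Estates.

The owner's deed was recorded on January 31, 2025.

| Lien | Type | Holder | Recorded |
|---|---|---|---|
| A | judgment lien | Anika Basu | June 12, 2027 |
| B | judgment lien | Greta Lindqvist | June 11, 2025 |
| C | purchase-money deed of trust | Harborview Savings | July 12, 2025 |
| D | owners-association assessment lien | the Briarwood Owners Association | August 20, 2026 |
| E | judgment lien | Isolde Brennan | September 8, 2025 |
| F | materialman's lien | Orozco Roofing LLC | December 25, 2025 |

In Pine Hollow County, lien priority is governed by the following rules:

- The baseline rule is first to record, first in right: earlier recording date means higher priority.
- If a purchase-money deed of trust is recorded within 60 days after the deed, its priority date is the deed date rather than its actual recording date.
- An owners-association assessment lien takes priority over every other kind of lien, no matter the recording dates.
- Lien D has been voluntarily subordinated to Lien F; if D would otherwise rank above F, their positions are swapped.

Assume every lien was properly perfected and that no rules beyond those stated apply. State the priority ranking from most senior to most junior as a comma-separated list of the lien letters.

First, effective dates: C was recorded 162 days after the deed, outside the 60-day window, so it keeps its recording date.
D, as an owners-association assessment lien, has superpriority and ranks first.
Remaining liens by effective date: B (June 11, 2025), C (July 12, 2025), E (September 8, 2025), F (December 25, 2025), A (June 12, 2027).
Because D would otherwise rank above F, the subordination swaps them.

F, B, C, E, D, A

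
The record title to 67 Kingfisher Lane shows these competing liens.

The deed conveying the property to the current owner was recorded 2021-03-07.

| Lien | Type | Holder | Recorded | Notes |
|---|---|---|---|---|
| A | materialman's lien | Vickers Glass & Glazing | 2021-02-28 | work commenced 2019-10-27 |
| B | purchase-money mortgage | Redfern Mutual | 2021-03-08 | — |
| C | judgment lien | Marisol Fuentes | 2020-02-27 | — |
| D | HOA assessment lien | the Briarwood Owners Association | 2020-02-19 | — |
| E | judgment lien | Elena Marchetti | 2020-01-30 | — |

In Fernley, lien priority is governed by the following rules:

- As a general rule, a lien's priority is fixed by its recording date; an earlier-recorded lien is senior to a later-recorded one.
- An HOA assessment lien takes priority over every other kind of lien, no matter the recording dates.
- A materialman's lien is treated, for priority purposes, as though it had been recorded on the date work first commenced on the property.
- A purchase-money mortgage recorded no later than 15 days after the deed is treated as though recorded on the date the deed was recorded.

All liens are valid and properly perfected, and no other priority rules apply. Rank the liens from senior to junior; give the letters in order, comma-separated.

D, A, E, C, B

First, effective dates: A is treated as recorded 2019-10-27, the work-commencement date; B was recorded within the 15-day window, so its effective date is the deed date 2021-03-07.
D is an HOA assessment lien, so it outranks all other liens regardless of date.
Ordering the rest by effective date: A (2019-10-27), E (2020-01-30), C (2020-02-27), B (2021-03-07).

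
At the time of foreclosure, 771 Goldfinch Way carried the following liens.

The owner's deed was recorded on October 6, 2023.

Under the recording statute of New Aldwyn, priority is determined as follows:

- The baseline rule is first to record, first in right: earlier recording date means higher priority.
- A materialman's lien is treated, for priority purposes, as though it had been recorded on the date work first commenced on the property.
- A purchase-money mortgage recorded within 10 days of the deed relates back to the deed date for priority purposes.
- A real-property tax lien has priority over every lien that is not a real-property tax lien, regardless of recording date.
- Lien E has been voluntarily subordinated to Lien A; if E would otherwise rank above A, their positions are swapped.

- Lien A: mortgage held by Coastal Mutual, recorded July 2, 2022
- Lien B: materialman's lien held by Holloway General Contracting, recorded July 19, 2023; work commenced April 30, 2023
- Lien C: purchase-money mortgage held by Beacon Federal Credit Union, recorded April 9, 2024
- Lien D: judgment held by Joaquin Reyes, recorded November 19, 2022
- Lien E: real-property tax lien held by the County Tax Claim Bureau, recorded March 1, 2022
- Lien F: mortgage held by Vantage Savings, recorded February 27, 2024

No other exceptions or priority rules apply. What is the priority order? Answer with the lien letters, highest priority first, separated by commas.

A, E, D, B, F, C

First, effective dates: B relates back to April 30, 2023 (work commenced); C was recorded 186 days after the deed — beyond 10 days — so no relation-back applies.
As a real-property tax lien, E is senior to every other lien.
Ordering the rest by effective date: A (July 2, 2022), D (November 19, 2022), B (April 30, 2023), F (February 27, 2024), C (April 9, 2024).
E is senior to A before the subordination, so the two trade places.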